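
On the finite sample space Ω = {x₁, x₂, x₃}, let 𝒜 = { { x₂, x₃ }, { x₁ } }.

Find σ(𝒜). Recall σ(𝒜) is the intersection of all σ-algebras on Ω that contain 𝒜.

Answer: σ(𝒜) = { {}, { x₁ }, { x₂, x₃ }, Ω }

Derivation:
Start: 𝒜 ∪ {∅, Ω} = { {}, { x₁ }, { x₂, x₃ }, Ω }.
Step 1: stable.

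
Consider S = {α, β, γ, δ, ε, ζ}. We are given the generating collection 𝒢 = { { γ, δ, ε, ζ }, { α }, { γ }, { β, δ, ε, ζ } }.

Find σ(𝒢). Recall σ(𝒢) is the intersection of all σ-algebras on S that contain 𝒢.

Seed the family with 𝒢 together with ∅ and S: { {  }, { α }, { γ }, { β, δ, ε, ζ }, { γ, δ, ε, ζ }, S }.
Step 1: +5 →
  { α, β }  = { γ, δ, ε, ζ }ᶜ
  { α, γ }  = { β, δ, ε, ζ }ᶜ
  { α, β, δ, ε, ζ }  = { γ }ᶜ
  { α, γ, δ, ε, ζ }  = { γ, δ, ε, ζ } ∪ { α }
  { β, γ, δ, ε, ζ }  = { α }ᶜ
Step 2. New:
  { β }  = { α, γ, δ, ε, ζ }ᶜ
  { α, β, γ }  = { α, β } ∪ { γ }
Step 3: 2 new —
  { β, γ }  = { γ } ∪ { β }
  { δ, ε, ζ }  = { α, β, γ }ᶜ
Step 4: +1 →
  { α, δ, ε, ζ }  = { β, γ }ᶜ
Step 5: already closed under ᶜ and ∪.

Hence σ(𝒢) has 16 members: { {  }, { α }, { β }, { γ }, { α, β }, { α, γ }, { β, γ }, { α, β, γ }, { δ, ε, ζ }, { α, δ, ε, ζ }, { β, δ, ε, ζ }, { γ, δ, ε, ζ }, { α, β, δ, ε, ζ }, { α, γ, δ, ε, ζ }, { β, γ, δ, ε, ζ }, S }.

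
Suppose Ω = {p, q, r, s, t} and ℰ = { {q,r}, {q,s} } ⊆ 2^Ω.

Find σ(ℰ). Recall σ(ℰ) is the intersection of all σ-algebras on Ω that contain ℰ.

|σ(ℰ)| = 16.  σ(ℰ) = { ∅, {q}, {r}, {s}, {p,t}, {q,r}, {q,s}, {r,s}, {p,q,t}, {p,r,t}, {p,s,t}, {q,r,s}, {p,q,r,t}, {p,q,s,t}, {p,r,s,t}, Ω }

Trace:
Start: ℰ ∪ {∅, Ω} = { ∅, {q,r}, {q,s}, Ω }.
Round 1: 3 new —
  {p,r,t}  = {q,s}ᶜ
  {p,s,t}  = {q,r}ᶜ
  {q,r,s}  = {q,r} ∪ {q,s}
  (now 7)
Round 2: 4 new —
  {p,t}  = {q,r,s}ᶜ
  {p,q,r,t}  = {q,r} ∪ {p,r,t}
  {p,q,s,t}  = {p,s,t} ∪ {q,s}
  {p,r,s,t}  = {p,s,t} ∪ {p,r,t}
  (now 11)
Round 3 adds 3:
  {q}  = {p,r,s,t}ᶜ
  {r}  = {p,q,s,t}ᶜ
  {s}  = {p,q,r,t}ᶜ
  (now 14)
Round 4 (2 new):
  {r,s}  = {r} ∪ {s}
  {p,q,t}  = {p,t} ∪ {q}
  (now 16)
Round 5: closed — nothing new.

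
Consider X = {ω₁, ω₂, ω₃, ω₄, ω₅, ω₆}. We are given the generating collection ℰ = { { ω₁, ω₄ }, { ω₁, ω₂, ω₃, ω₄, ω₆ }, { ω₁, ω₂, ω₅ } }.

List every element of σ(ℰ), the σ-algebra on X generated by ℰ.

|σ(ℰ)| = 32.  σ(ℰ) = { {}, { ω₁ }, { ω₂ }, { ω₄ }, { ω₅ }, { ω₁, ω₂ }, { ω₁, ω₄ }, { ω₁, ω₅ }, { ω₂, ω₄ }, { ω₂, ω₅ }, { ω₃, ω₆ }, { ω₄, ω₅ }, { ω₁, ω₂, ω₄ }, { ω₁, ω₂, ω₅ }, { ω₁, ω₃, ω₆ }, { ω₁, ω₄, ω₅ }, { ω₂, ω₃, ω₆ }, { ω₂, ω₄, ω₅ }, { ω₃, ω₄, ω₆ }, { ω₃, ω₅, ω₆ }, { ω₁, ω₂, ω₃, ω₆ }, { ω₁, ω₂, ω₄, ω₅ }, { ω₁, ω₃, ω₄, ω₆ }, { ω₁, ω₃, ω₅, ω₆ }, { ω₂, ω₃, ω₄, ω₆ }, { ω₂, ω₃, ω₅, ω₆ }, { ω₃, ω₄, ω₅, ω₆ }, { ω₁, ω₂, ω₃, ω₄, ω₆ }, { ω₁, ω₂, ω₃, ω₅, ω₆ }, { ω₁, ω₃, ω₄, ω₅, ω₆ }, { ω₂, ω₃, ω₄, ω₅, ω₆ }, X }

Working:
Begin from { {}, { ω₁, ω₄ }, { ω₁, ω₂, ω₅ }, { ω₁, ω₂, ω₃, ω₄, ω₆ }, X } (that is, ℰ plus ∅ and X).
Round 1: 4 new —
  { ω₅ }  = { ω₁, ω₂, ω₃, ω₄, ω₆ }ᶜ
  { ω₃, ω₄, ω₆ }  = { ω₁, ω₂, ω₅ }ᶜ
  { ω₁, ω₂, ω₄, ω₅ }  = { ω₁, ω₂, ω₅ } ∪ { ω₁, ω₄ }
  { ω₂, ω₃, ω₅, ω₆ }  = { ω₁, ω₄ }ᶜ
  — 9 sets.
Round 2: +6 →
  { ω₃, ω₆ }  = { ω₁, ω₂, ω₄, ω₅ }ᶜ
  { ω₁, ω₄, ω₅ }  = { ω₅ } ∪ { ω₁, ω₄ }
  { ω₁, ω₃, ω₄, ω₆ }  = { ω₁, ω₄ } ∪ { ω₃, ω₄, ω₆ }
  { ω₃, ω₄, ω₅, ω₆ }  = { ω₅ } ∪ { ω₃, ω₄, ω₆ }
  { ω₁, ω₂, ω₃, ω₅, ω₆ }  = { ω₁, ω₂, ω₅ } ∪ { ω₂, ω₃, ω₅, ω₆ }
  { ω₂, ω₃, ω₄, ω₅, ω₆ }  = { ω₃, ω₄, ω₆ } ∪ { ω₂, ω₃, ω₅, ω₆ }
  — 15 sets.
Round 3: 7 new —
  { ω₁ }  = { ω₂, ω₃, ω₄, ω₅, ω₆ }ᶜ
  { ω₄ }  = { ω₁, ω₂, ω₃, ω₅, ω₆ }ᶜ
  { ω₁, ω₂ }  = { ω₃, ω₄, ω₅, ω₆ }ᶜ
  { ω₂, ω₅ }  = { ω₁, ω₃, ω₄, ω₆ }ᶜ
  { ω₂, ω₃, ω₆ }  = { ω₁, ω₄, ω₅ }ᶜ
  { ω₃, ω₅, ω₆ }  = { ω₃, ω₆ } ∪ { ω₅ }
  { ω₁, ω₃, ω₄, ω₅, ω₆ }  = { ω₁, ω₄, ω₅ } ∪ { ω₃, ω₆ }
  — 22 sets.
Round 4. New:
  { ω₂ }  = { ω₁, ω₃, ω₄, ω₅, ω₆ }ᶜ
  { ω₁, ω₅ }  = { ω₅ } ∪ { ω₁ }
  { ω₄, ω₅ }  = { ω₅ } ∪ { ω₄ }
  { ω₁, ω₂, ω₄ }  = { ω₃, ω₅, ω₆ }ᶜ
  { ω₁, ω₃, ω₆ }  = { ω₃, ω₆ } ∪ { ω₁ }
  { ω₂, ω₄, ω₅ }  = { ω₂, ω₅ } ∪ { ω₄ }
  { ω₁, ω₂, ω₃, ω₆ }  = { ω₁, ω₂ } ∪ { ω₂, ω₃, ω₆ }
  { ω₁, ω₃, ω₅, ω₆ }  = { ω₃, ω₅, ω₆ } ∪ { ω₁ }
  { ω₂, ω₃, ω₄, ω₆ }  = { ω₃, ω₄, ω₆ } ∪ { ω₂, ω₃, ω₆ }
  — 31 sets.
Round 5 (1 new):
  { ω₂, ω₄ }  = { ω₁, ω₃, ω₅, ω₆ }ᶜ
  — 32 sets.
Round 6: stable.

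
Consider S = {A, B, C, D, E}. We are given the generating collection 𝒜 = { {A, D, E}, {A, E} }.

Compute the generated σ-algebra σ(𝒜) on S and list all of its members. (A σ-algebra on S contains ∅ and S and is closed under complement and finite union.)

Answer: σ(𝒜) = { {}, {D}, {A, E}, {B, C}, {A, D, E}, {B, C, D}, {A, B, C, E}, S }

Working:
Begin from { {}, {A, E}, {A, D, E}, S } (that is, 𝒜 plus ∅ and S).
Pass 1 (2 new):
  {B, C}  = {A, D, E}ᶜ
  {B, C, D}  = {A, E}ᶜ
  [6 total]
Pass 2 (1 new):
  {A, B, C, E}  = {B, C} ∪ {A, E}
  [7 total]
Pass 3: 1 new —
  {D}  = {A, B, C, E}ᶜ
  [8 total]
After Pass 4 the family is unchanged; done.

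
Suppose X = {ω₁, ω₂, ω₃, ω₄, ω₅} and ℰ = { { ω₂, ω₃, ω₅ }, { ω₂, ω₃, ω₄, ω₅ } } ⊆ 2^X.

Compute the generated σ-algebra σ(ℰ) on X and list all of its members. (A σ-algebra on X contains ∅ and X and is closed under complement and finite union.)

Start: ℰ ∪ {∅, X} = { {}, { ω₂, ω₃, ω₅ }, { ω₂, ω₃, ω₄, ω₅ }, X }.
Iteration 1: +2 →
  { ω₁ }  = ᶜ of { ω₂, ω₃, ω₄, ω₅ }
  { ω₁, ω₄ }  = ᶜ of { ω₂, ω₃, ω₅ }
  |family| = 6
Iteration 2: 1 new —
  { ω₁, ω₂, ω₃, ω₅ }  = { ω₂, ω₃, ω₅ } ∪ { ω₁ }
  |family| = 7
Iteration 3. New:
  { ω₄ }  = ᶜ of { ω₁, ω₂, ω₃, ω₅ }
  |family| = 8
Iteration 4: stable.

Therefore σ(ℰ) = { {}, { ω₁ }, { ω₄ }, { ω₁, ω₄ }, { ω₂, ω₃, ω₅ }, { ω₁, ω₂, ω₃, ω₅ }, { ω₂, ω₃, ω₄, ω₅ }, X } (|σ(ℰ)| = 8).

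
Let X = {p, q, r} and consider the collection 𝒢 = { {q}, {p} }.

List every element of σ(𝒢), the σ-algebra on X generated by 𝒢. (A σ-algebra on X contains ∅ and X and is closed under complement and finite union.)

σ(𝒢) (8 sets): { {}, {p}, {q}, {r}, {p, q}, {p, r}, {q, r}, X }

Check:
Start: 𝒢 ∪ {∅, X} = { {}, {p}, {q}, X }.
Step 1 (3 new):
  {p, q}  = {q} ∪ {p}
  {p, r}  = ᶜ of {q}
  {q, r}  = ᶜ of {p}
  |family| = 7
Step 2. New:
  {r}  = ᶜ of {p, q}
  |family| = 8
Step 3: closed — nothing new.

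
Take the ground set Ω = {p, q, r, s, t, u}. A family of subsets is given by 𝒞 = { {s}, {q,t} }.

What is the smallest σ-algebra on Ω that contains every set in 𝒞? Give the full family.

|σ(𝒞)| = 8.  σ(𝒞) = { ∅, {s}, {q,t}, {p,r,u}, {q,s,t}, {p,r,s,u}, {p,q,r,t,u}, Ω }

Working:
Begin from { ∅, {s}, {q,t}, Ω } (that is, 𝒞 plus ∅ and Ω).
Round 1: +3 →
  {q,s,t}  = {q,t} ∪ {s}
  {p,r,s,u}  = complement {q,t}
  {p,q,r,t,u}  = complement {s}
  |family| = 7
Round 2: 1 new —
  {p,r,u}  = complement {q,s,t}
  |family| = 8
Round 3: closed — nothing new.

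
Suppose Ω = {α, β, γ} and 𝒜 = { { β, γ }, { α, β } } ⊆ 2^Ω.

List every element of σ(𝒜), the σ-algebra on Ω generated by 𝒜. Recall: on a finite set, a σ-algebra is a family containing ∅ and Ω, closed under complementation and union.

σ(𝒜) = { ∅, { α }, { β }, { γ }, { α, β }, { α, γ }, { β, γ }, Ω }

Working:
Start: 𝒜 ∪ {∅, Ω} = { ∅, { α, β }, { β, γ }, Ω }.
Iteration 1 (2 new):
  { α }  = Ω∖{ β, γ }
  { γ }  = Ω∖{ α, β }
  |family| = 6
Iteration 2: 1 new —
  { α, γ }  = { γ } ∪ { α }
  |family| = 7
Iteration 3 adds 1:
  { β }  = Ω∖{ α, γ }
  |family| = 8
Iteration 4: already closed under ᶜ and ∪.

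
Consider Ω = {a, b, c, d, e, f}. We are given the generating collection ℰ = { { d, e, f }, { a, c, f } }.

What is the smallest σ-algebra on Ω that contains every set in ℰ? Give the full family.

|σ(ℰ)| = 16.  σ(ℰ) = { {}, { b }, { f }, { a, c }, { b, f }, { d, e }, { a, b, c }, { a, c, f }, { b, d, e }, { d, e, f }, { a, b, c, f }, { a, c, d, e }, { b, d, e, f }, { a, b, c, d, e }, { a, c, d, e, f }, Ω }

Derivation:
Begin from { {}, { a, c, f }, { d, e, f }, Ω } (that is, ℰ plus ∅ and Ω).
Iteration 1: 3 new —
  { a, b, c }  = { d, e, f }ᶜ
  { b, d, e }  = { a, c, f }ᶜ
  { a, c, d, e, f }  = { a, c, f } ∪ { d, e, f }
  (now 7)
Iteration 2 (4 new):
  { b }  = { a, c, d, e, f }ᶜ
  { a, b, c, f }  = { a, b, c } ∪ { a, c, f }
  { b, d, e, f }  = { d, e, f } ∪ { b, d, e }
  { a, b, c, d, e }  = { a, b, c } ∪ { b, d, e }
  (now 11)
Iteration 3: +3 →
  { f }  = { a, b, c, d, e }ᶜ
  { a, c }  = { b, d, e, f }ᶜ
  { d, e }  = { a, b, c, f }ᶜ
  (now 14)
Iteration 4: +2 →
  { b, f }  = { b } ∪ { f }
  { a, c, d, e }  = { d, e } ∪ { a, c }
  (now 16)
Iteration 5: stable.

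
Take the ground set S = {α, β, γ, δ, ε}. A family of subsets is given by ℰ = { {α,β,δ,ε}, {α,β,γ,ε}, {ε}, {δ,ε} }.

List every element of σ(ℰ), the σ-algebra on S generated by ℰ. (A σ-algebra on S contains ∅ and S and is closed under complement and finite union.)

Answer: σ(ℰ) = { {}, {γ}, {δ}, {ε}, {α,β}, {γ,δ}, {γ,ε}, {δ,ε}, {α,β,γ}, {α,β,δ}, {α,β,ε}, {γ,δ,ε}, {α,β,γ,δ}, {α,β,γ,ε}, {α,β,δ,ε}, S }

Working:
Seed the family with ℰ together with ∅ and S: { {}, {ε}, {δ,ε}, {α,β,γ,ε}, {α,β,δ,ε}, S }.
Step 1. New:
  {γ}  = S∖{α,β,δ,ε}
  {δ}  = S∖{α,β,γ,ε}
  {α,β,γ}  = S∖{δ,ε}
  {α,β,γ,δ}  = S∖{ε}
  [10 total]
Step 2 adds 3:
  {γ,δ}  = {γ} ∪ {δ}
  {γ,ε}  = {ε} ∪ {γ}
  {γ,δ,ε}  = {δ,ε} ∪ {γ}
  [13 total]
Step 3 adds 3:
  {α,β}  = S∖{γ,δ,ε}
  {α,β,δ}  = S∖{γ,ε}
  {α,β,ε}  = S∖{γ,δ}
  [16 total]
Step 4: already closed under ᶜ and ∪.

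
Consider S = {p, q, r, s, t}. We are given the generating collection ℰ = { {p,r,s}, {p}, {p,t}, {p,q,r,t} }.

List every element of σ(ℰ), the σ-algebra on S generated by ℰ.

σ(ℰ) = { {}, {p}, {q}, {r}, {s}, {t}, {p,q}, {p,r}, {p,s}, {p,t}, {q,r}, {q,s}, {q,t}, {r,s}, {r,t}, {s,t}, {p,q,r}, {p,q,s}, {p,q,t}, {p,r,s}, {p,r,t}, {p,s,t}, {q,r,s}, {q,r,t}, {q,s,t}, {r,s,t}, {p,q,r,s}, {p,q,r,t}, {p,q,s,t}, {p,r,s,t}, {q,r,s,t}, S }

Trace:
Seed the family with ℰ together with ∅ and S: { {}, {p}, {p,t}, {p,r,s}, {p,q,r,t}, S }.
Pass 1. New:
  {s}  = complement {p,q,r,t}
  {q,t}  = complement {p,r,s}
  {q,r,s}  = complement {p,t}
  {p,r,s,t}  = {p,r,s} ∪ {p,t}
  {q,r,s,t}  = complement {p}
Pass 2 (6 new):
  {q}  = complement {p,r,s,t}
  {p,s}  = {s} ∪ {p}
  {p,q,t}  = {q,t} ∪ {p,t}
  {p,s,t}  = {p,t} ∪ {s}
  {q,s,t}  = {q,t} ∪ {s}
  {p,q,r,s}  = {p,r,s} ∪ {q,r,s}
Pass 3 adds 9:
  {t}  = complement {p,q,r,s}
  {p,q}  = {q} ∪ {p}
  {p,r}  = complement {q,s,t}
  {q,r}  = complement {p,s,t}
  {q,s}  = {s} ∪ {q}
  {r,s}  = complement {p,q,t}
  {p,q,s}  = {p,s} ∪ {q}
  {q,r,t}  = complement {p,s}
  {p,q,s,t}  = {p,s,t} ∪ {q,t}
Pass 4: +6 →
  {r}  = complement {p,q,s,t}
  {r,t}  = complement {p,q,s}
  {s,t}  = {t} ∪ {s}
  {p,q,r}  = {p,q} ∪ {q,r}
  {p,r,t}  = complement {q,s}
  {r,s,t}  = complement {p,q}
Pass 5: stable.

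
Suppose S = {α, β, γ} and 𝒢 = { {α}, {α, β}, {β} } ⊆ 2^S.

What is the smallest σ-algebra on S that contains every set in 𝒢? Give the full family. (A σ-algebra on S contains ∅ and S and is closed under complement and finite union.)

σ(𝒢) = { ∅, {α}, {β}, {γ}, {α, β}, {α, γ}, {β, γ}, S }

Derivation:
Initial family (5 sets): { ∅, {α}, {β}, {α, β}, S }.
Round 1 (3 new):
  {γ}  = S∖{α, β}
  {α, γ}  = S∖{β}
  {β, γ}  = S∖{α}
  (now 8)
After Round 2 the family is unchanged; done.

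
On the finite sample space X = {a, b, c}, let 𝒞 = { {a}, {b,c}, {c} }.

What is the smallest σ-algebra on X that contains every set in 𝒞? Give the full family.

|σ(𝒞)| = 8.  σ(𝒞) = { ∅, {a}, {b}, {c}, {a,b}, {a,c}, {b,c}, X }

Check:
Take S₀ = 𝒞 ∪ {∅, X} = { ∅, {a}, {c}, {b,c}, X }.
Round 1. New:
  {a,b}  = X∖{c}
  {a,c}  = {c} ∪ {a}
  (now 7)
Round 2 adds 1:
  {b}  = X∖{a,c}
  (now 8)
Round 3: no new sets; the family is a σ-algebra.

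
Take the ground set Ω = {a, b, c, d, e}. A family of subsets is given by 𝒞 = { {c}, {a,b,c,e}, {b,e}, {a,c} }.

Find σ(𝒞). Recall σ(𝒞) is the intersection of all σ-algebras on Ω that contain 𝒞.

σ(𝒞) = { {}, {a}, {c}, {d}, {a,c}, {a,d}, {b,e}, {c,d}, {a,b,e}, {a,c,d}, {b,c,e}, {b,d,e}, {a,b,c,e}, {a,b,d,e}, {b,c,d,e}, Ω }

Derivation:
Start: 𝒞 ∪ {∅, Ω} = { {}, {c}, {a,c}, {b,e}, {a,b,c,e}, Ω }.
Pass 1: +5 →
  {d}  = ᶜ of {a,b,c,e}
  {a,c,d}  = ᶜ of {b,e}
  {b,c,e}  = {c} ∪ {b,e}
  {b,d,e}  = ᶜ of {a,c}
  {a,b,d,e}  = ᶜ of {c}
Pass 2: 3 new —
  {a,d}  = ᶜ of {b,c,e}
  {c,d}  = {c} ∪ {d}
  {b,c,d,e}  = {c} ∪ {b,d,e}
Pass 3. New:
  {a}  = ᶜ of {b,c,d,e}
  {a,b,e}  = ᶜ of {c,d}
Pass 4: no new sets; the family is a σ-algebra.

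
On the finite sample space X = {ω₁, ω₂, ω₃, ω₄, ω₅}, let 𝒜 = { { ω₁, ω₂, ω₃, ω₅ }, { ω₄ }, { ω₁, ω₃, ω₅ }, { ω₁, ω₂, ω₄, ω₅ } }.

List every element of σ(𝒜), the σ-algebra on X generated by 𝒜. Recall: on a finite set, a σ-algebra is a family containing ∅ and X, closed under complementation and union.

Initial family (6 sets): { {  }, { ω₄ }, { ω₁, ω₃, ω₅ }, { ω₁, ω₂, ω₃, ω₅ }, { ω₁, ω₂, ω₄, ω₅ }, X }.
Round 1 (3 new):
  { ω₃ }  = ᶜ of { ω₁, ω₂, ω₄, ω₅ }
  { ω₂, ω₄ }  = ᶜ of { ω₁, ω₃, ω₅ }
  { ω₁, ω₃, ω₄, ω₅ }  = { ω₄ } ∪ { ω₁, ω₃, ω₅ }
  — 9 sets.
Round 2 (3 new):
  { ω₂ }  = ᶜ of { ω₁, ω₃, ω₄, ω₅ }
  { ω₃, ω₄ }  = { ω₃ } ∪ { ω₄ }
  { ω₂, ω₃, ω₄ }  = { ω₃ } ∪ { ω₂, ω₄ }
  — 12 sets.
Round 3 (3 new):
  { ω₁, ω₅ }  = ᶜ of { ω₂, ω₃, ω₄ }
  { ω₂, ω₃ }  = { ω₃ } ∪ { ω₂ }
  { ω₁, ω₂, ω₅ }  = ᶜ of { ω₃, ω₄ }
  — 15 sets.
Round 4: 1 new —
  { ω₁, ω₄, ω₅ }  = ᶜ of { ω₂, ω₃ }
  — 16 sets.
Round 5: already closed under ᶜ and ∪.

Therefore σ(𝒜) = { {  }, { ω₂ }, { ω₃ }, { ω₄ }, { ω₁, ω₅ }, { ω₂, ω₃ }, { ω₂, ω₄ }, { ω₃, ω₄ }, { ω₁, ω₂, ω₅ }, { ω₁, ω₃, ω₅ }, { ω₁, ω₄, ω₅ }, { ω₂, ω₃, ω₄ }, { ω₁, ω₂, ω₃, ω₅ }, { ω₁, ω₂, ω₄, ω₅ }, { ω₁, ω₃, ω₄, ω₅ }, X } (|σ(𝒜)| = 16).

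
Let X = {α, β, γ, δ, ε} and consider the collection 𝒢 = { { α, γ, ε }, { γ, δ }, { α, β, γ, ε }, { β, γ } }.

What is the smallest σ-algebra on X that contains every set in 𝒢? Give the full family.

Take S₀ = 𝒢 ∪ {∅, X} = { {}, { β, γ }, { γ, δ }, { α, γ, ε }, { α, β, γ, ε }, X }.
Iteration 1 adds 6:
  { δ }  = X∖{ α, β, γ, ε }
  { β, δ }  = X∖{ α, γ, ε }
  { α, β, ε }  = X∖{ γ, δ }
  { α, δ, ε }  = X∖{ β, γ }
  { β, γ, δ }  = { γ, δ } ∪ { β, γ }
  { α, γ, δ, ε }  = { γ, δ } ∪ { α, γ, ε }
Iteration 2 adds 3:
  { β }  = X∖{ α, γ, δ, ε }
  { α, ε }  = X∖{ β, γ, δ }
  { α, β, δ, ε }  = { α, δ, ε } ∪ { α, β, ε }
Iteration 3: +1 →
  { γ }  = X∖{ α, β, δ, ε }
Iteration 4: already closed under ᶜ and ∪.

Therefore σ(𝒢) = { {}, { β }, { γ }, { δ }, { α, ε }, { β, γ }, { β, δ }, { γ, δ }, { α, β, ε }, { α, γ, ε }, { α, δ, ε }, { β, γ, δ }, { α, β, γ, ε }, { α, β, δ, ε }, { α, γ, δ, ε }, X } (|σ(𝒢)| = 16).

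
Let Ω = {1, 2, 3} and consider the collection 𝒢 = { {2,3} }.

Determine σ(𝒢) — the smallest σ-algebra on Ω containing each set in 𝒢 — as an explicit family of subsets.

Answer: σ(𝒢) = { {}, {1}, {2,3}, Ω }

Working:
Take S₀ = 𝒢 ∪ {∅, Ω} = { {}, {2,3}, Ω }.
Pass 1: 1 new —
  {1}  = ᶜ of {2,3}
  |family| = 4
Pass 2: already closed under ᶜ and ∪.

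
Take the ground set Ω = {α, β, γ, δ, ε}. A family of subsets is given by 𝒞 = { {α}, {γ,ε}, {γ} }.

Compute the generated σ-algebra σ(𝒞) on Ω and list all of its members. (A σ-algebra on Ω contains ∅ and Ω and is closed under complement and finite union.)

σ(𝒞) (16 sets): { {}, {α}, {γ}, {ε}, {α,γ}, {α,ε}, {β,δ}, {γ,ε}, {α,β,δ}, {α,γ,ε}, {β,γ,δ}, {β,δ,ε}, {α,β,γ,δ}, {α,β,δ,ε}, {β,γ,δ,ε}, Ω }

Trace:
Seed the family with 𝒞 together with ∅ and Ω: { {}, {α}, {γ}, {γ,ε}, Ω }.
Step 1. New:
  {α,γ}  = {γ} ∪ {α}
  {α,β,δ}  = Ω∖{γ,ε}
  {α,γ,ε}  = {γ,ε} ∪ {α}
  {α,β,δ,ε}  = Ω∖{γ}
  {β,γ,δ,ε}  = Ω∖{α}
Step 2. New:
  {β,δ}  = Ω∖{α,γ,ε}
  {β,δ,ε}  = Ω∖{α,γ}
  {α,β,γ,δ}  = {α,β,δ} ∪ {γ}
Step 3 (2 new):
  {ε}  = Ω∖{α,β,γ,δ}
  {β,γ,δ}  = {γ} ∪ {β,δ}
Step 4 (1 new):
  {α,ε}  = Ω∖{β,γ,δ}
Step 5: already closed under ᶜ and ∪.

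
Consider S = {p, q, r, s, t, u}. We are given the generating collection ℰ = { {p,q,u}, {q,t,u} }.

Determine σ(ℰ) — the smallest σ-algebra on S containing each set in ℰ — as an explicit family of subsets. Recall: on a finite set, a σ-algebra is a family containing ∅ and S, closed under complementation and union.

σ(ℰ) (16 sets): { {}, {p}, {t}, {p,t}, {q,u}, {r,s}, {p,q,u}, {p,r,s}, {q,t,u}, {r,s,t}, {p,q,t,u}, {p,r,s,t}, {q,r,s,u}, {p,q,r,s,u}, {q,r,s,t,u}, S }

Trace:
Begin from { {}, {p,q,u}, {q,t,u}, S } (that is, ℰ plus ∅ and S).
Iteration 1 adds 3:
  {p,r,s}  = S∖{q,t,u}
  {r,s,t}  = S∖{p,q,u}
  {p,q,t,u}  = {q,t,u} ∪ {p,q,u}
  |family| = 7
Iteration 2: 4 new —
  {r,s}  = S∖{p,q,t,u}
  {p,r,s,t}  = {r,s,t} ∪ {p,r,s}
  {p,q,r,s,u}  = {p,r,s} ∪ {p,q,u}
  {q,r,s,t,u}  = {r,s,t} ∪ {q,t,u}
  |family| = 11
Iteration 3: +3 →
  {p}  = S∖{q,r,s,t,u}
  {t}  = S∖{p,q,r,s,u}
  {q,u}  = S∖{p,r,s,t}
  |family| = 14
Iteration 4 (2 new):
  {p,t}  = {t} ∪ {p}
  {q,r,s,u}  = {r,s} ∪ {q,u}
  |family| = 16
Iteration 5: no new sets; the family is a σ-algebra.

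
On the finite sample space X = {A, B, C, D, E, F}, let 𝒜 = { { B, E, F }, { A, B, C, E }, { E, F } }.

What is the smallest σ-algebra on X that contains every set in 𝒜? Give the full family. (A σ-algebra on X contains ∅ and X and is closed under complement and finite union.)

σ(𝒜) = { ∅, { B }, { D }, { E }, { F }, { A, C }, { B, D }, { B, E }, { B, F }, { D, E }, { D, F }, { E, F }, { A, B, C }, { A, C, D }, { A, C, E }, { A, C, F }, { B, D, E }, { B, D, F }, { B, E, F }, { D, E, F }, { A, B, C, D }, { A, B, C, E }, { A, B, C, F }, { A, C, D, E }, { A, C, D, F }, { A, C, E, F }, { B, D, E, F }, { A, B, C, D, E }, { A, B, C, D, F }, { A, B, C, E, F }, { A, C, D, E, F }, X }

Derivation:
Initial family (5 sets): { ∅, { E, F }, { B, E, F }, { A, B, C, E }, X }.
Step 1: +4 →
  { D, F }  = complement { A, B, C, E }
  { A, C, D }  = complement { B, E, F }
  { A, B, C, D }  = complement { E, F }
  { A, B, C, E, F }  = { E, F } ∪ { A, B, C, E }
  [9 total]
Step 2: 7 new —
  { D }  = complement { A, B, C, E, F }
  { D, E, F }  = { E, F } ∪ { D, F }
  { A, C, D, F }  = { A, C, D } ∪ { D, F }
  { B, D, E, F }  = { B, E, F } ∪ { D, F }
  { A, B, C, D, E }  = { A, C, D } ∪ { A, B, C, E }
  { A, B, C, D, F }  = { A, B, C, D } ∪ { D, F }
  { A, C, D, E, F }  = { E, F } ∪ { A, C, D }
  [16 total]
Step 3 adds 6:
  { B }  = complement { A, C, D, E, F }
  { E }  = complement { A, B, C, D, F }
  { F }  = complement { A, B, C, D, E }
  { A, C }  = complement { B, D, E, F }
  { B, E }  = complement { A, C, D, F }
  { A, B, C }  = complement { D, E, F }
  [22 total]
Step 4 (10 new):
  { B, D }  = { B } ∪ { D }
  { B, F }  = { B } ∪ { F }
  { D, E }  = { E } ∪ { D }
  { A, C, E }  = { E } ∪ { A, C }
  { A, C, F }  = { F } ∪ { A, C }
  { B, D, E }  = { B, E } ∪ { D }
  { B, D, F }  = { B } ∪ { D, F }
  { A, B, C, F }  = { A, B, C } ∪ { F }
  { A, C, D, E }  = { E } ∪ { A, C, D }
  { A, C, E, F }  = { E, F } ∪ { A, C }
  [32 total]
Step 5: closed — nothing new.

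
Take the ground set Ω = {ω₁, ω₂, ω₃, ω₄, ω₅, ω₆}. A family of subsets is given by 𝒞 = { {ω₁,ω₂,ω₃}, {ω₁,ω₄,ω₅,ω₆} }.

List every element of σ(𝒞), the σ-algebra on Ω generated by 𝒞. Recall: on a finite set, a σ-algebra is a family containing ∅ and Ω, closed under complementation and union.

σ(𝒞) = { {}, {ω₁}, {ω₂,ω₃}, {ω₁,ω₂,ω₃}, {ω₄,ω₅,ω₆}, {ω₁,ω₄,ω₅,ω₆}, {ω₂,ω₃,ω₄,ω₅,ω₆}, Ω }

Trace:
Seed the family with 𝒞 together with ∅ and Ω: { {}, {ω₁,ω₂,ω₃}, {ω₁,ω₄,ω₅,ω₆}, Ω }.
Pass 1 adds 2:
  {ω₂,ω₃}  = ᶜ of {ω₁,ω₄,ω₅,ω₆}
  {ω₄,ω₅,ω₆}  = ᶜ of {ω₁,ω₂,ω₃}
  [6 total]
Pass 2. New:
  {ω₂,ω₃,ω₄,ω₅,ω₆}  = {ω₂,ω₃} ∪ {ω₄,ω₅,ω₆}
  [7 total]
Pass 3 (1 new):
  {ω₁}  = ᶜ of {ω₂,ω₃,ω₄,ω₅,ω₆}
  [8 total]
Pass 4: already closed under ᶜ and ∪.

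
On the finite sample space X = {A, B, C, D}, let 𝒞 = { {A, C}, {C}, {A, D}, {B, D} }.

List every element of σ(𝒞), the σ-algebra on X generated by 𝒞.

Initial family (6 sets): { ∅, {C}, {A, C}, {A, D}, {B, D}, X }.
Pass 1. New:
  {B, C}  = {A, D}ᶜ
  {A, B, D}  = {C}ᶜ
  {A, C, D}  = {C} ∪ {A, D}
  {B, C, D}  = {C} ∪ {B, D}
  (now 10)
Pass 2: +3 →
  {A}  = {B, C, D}ᶜ
  {B}  = {A, C, D}ᶜ
  {A, B, C}  = {B, C} ∪ {A, C}
  (now 13)
Pass 3. New:
  {D}  = {A, B, C}ᶜ
  {A, B}  = {B} ∪ {A}
  (now 15)
Pass 4: +1 →
  {C, D}  = {A, B}ᶜ
  (now 16)
After Pass 5 the family is unchanged; done.

|σ(𝒞)| = 16.  σ(𝒞) = { ∅, {A}, {B}, {C}, {D}, {A, B}, {A, C}, {A, D}, {B, C}, {B, D}, {C, D}, {A, B, C}, {A, B, D}, {A, C, D}, {B, C, D}, X }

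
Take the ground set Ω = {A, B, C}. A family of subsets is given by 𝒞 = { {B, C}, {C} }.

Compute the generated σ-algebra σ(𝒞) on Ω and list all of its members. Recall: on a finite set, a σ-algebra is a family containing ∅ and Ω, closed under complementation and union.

σ(𝒞) = { {}, {A}, {B}, {C}, {A, B}, {A, C}, {B, C}, Ω }

Working:
Begin from { {}, {C}, {B, C}, Ω } (that is, 𝒞 plus ∅ and Ω).
Iteration 1 (2 new):
  {A}  = ᶜ of {B, C}
  {A, B}  = ᶜ of {C}
  |family| = 6
Iteration 2: 1 new —
  {A, C}  = {C} ∪ {A}
  |family| = 7
Iteration 3 (1 new):
  {B}  = ᶜ of {A, C}
  |family| = 8
After Iteration 4 the family is unchanged; done.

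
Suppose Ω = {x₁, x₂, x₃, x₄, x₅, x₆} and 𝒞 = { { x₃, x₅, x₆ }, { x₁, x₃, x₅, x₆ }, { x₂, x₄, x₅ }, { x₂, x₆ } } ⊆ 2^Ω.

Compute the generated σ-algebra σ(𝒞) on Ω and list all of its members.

σ(𝒞) (64 sets): { {}, { x₁ }, { x₂ }, { x₃ }, { x₄ }, { x₅ }, { x₆ }, { x₁, x₂ }, { x₁, x₃ }, { x₁, x₄ }, { x₁, x₅ }, { x₁, x₆ }, { x₂, x₃ }, { x₂, x₄ }, { x₂, x₅ }, { x₂, x₆ }, { x₃, x₄ }, { x₃, x₅ }, { x₃, x₆ }, { x₄, x₅ }, { x₄, x₆ }, { x₅, x₆ }, { x₁, x₂, x₃ }, { x₁, x₂, x₄ }, { x₁, x₂, x₅ }, { x₁, x₂, x₆ }, { x₁, x₃, x₄ }, { x₁, x₃, x₅ }, { x₁, x₃, x₆ }, { x₁, x₄, x₅ }, { x₁, x₄, x₆ }, { x₁, x₅, x₆ }, { x₂, x₃, x₄ }, { x₂, x₃, x₅ }, { x₂, x₃, x₆ }, { x₂, x₄, x₅ }, { x₂, x₄, x₆ }, { x₂, x₅, x₆ }, { x₃, x₄, x₅ }, { x₃, x₄, x₆ }, { x₃, x₅, x₆ }, { x₄, x₅, x₆ }, { x₁, x₂, x₃, x₄ }, { x₁, x₂, x₃, x₅ }, { x₁, x₂, x₃, x₆ }, { x₁, x₂, x₄, x₅ }, { x₁, x₂, x₄, x₆ }, { x₁, x₂, x₅, x₆ }, { x₁, x₃, x₄, x₅ }, { x₁, x₃, x₄, x₆ }, { x₁, x₃, x₅, x₆ }, { x₁, x₄, x₅, x₆ }, { x₂, x₃, x₄, x₅ }, { x₂, x₃, x₄, x₆ }, { x₂, x₃, x₅, x₆ }, { x₂, x₄, x₅, x₆ }, { x₃, x₄, x₅, x₆ }, { x₁, x₂, x₃, x₄, x₅ }, { x₁, x₂, x₃, x₄, x₆ }, { x₁, x₂, x₃, x₅, x₆ }, { x₁, x₂, x₄, x₅, x₆ }, { x₁, x₃, x₄, x₅, x₆ }, { x₂, x₃, x₄, x₅, x₆ }, Ω }

Trace:
Begin from { {}, { x₂, x₆ }, { x₂, x₄, x₅ }, { x₃, x₅, x₆ }, { x₁, x₃, x₅, x₆ }, Ω } (that is, 𝒞 plus ∅ and Ω).
Step 1 adds 8:
  { x₂, x₄ }  = complement { x₁, x₃, x₅, x₆ }
  { x₁, x₂, x₄ }  = complement { x₃, x₅, x₆ }
  { x₁, x₃, x₆ }  = complement { x₂, x₄, x₅ }
  { x₁, x₃, x₄, x₅ }  = complement { x₂, x₆ }
  { x₂, x₃, x₅, x₆ }  = { x₃, x₅, x₆ } ∪ { x₂, x₆ }
  { x₂, x₄, x₅, x₆ }  = { x₂, x₆ } ∪ { x₂, x₄, x₅ }
  { x₁, x₂, x₃, x₅, x₆ }  = { x₁, x₃, x₅, x₆ } ∪ { x₂, x₆ }
  { x₂, x₃, x₄, x₅, x₆ }  = { x₃, x₅, x₆ } ∪ { x₂, x₄, x₅ }
  [14 total]
Step 2: +12 →
  { x₁ }  = complement { x₂, x₃, x₄, x₅, x₆ }
  { x₄ }  = complement { x₁, x₂, x₃, x₅, x₆ }
  { x₁, x₃ }  = complement { x₂, x₄, x₅, x₆ }
  { x₁, x₄ }  = complement { x₂, x₃, x₅, x₆ }
  { x₂, x₄, x₆ }  = { x₂, x₆ } ∪ { x₂, x₄ }
  { x₁, x₂, x₃, x₆ }  = { x₁, x₃, x₆ } ∪ { x₂, x₆ }
  { x₁, x₂, x₄, x₅ }  = { x₁, x₂, x₄ } ∪ { x₂, x₄, x₅ }
  { x₁, x₂, x₄, x₆ }  = { x₂, x₆ } ∪ { x₁, x₂, x₄ }
  { x₁, x₂, x₃, x₄, x₅ }  = { x₁, x₂, x₄ } ∪ { x₁, x₃, x₄, x₅ }
  { x₁, x₂, x₃, x₄, x₆ }  = { x₁, x₃, x₆ } ∪ { x₁, x₂, x₄ }
  { x₁, x₂, x₄, x₅, x₆ }  = { x₁, x₂, x₄ } ∪ { x₂, x₄, x₅, x₆ }
  { x₁, x₃, x₄, x₅, x₆ }  = { x₁, x₃, x₅, x₆ } ∪ { x₁, x₃, x₄, x₅ }
  [26 total]
Step 3. New:
  { x₂ }  = complement { x₁, x₃, x₄, x₅, x₆ }
  { x₃ }  = complement { x₁, x₂, x₄, x₅, x₆ }
  { x₅ }  = complement { x₁, x₂, x₃, x₄, x₆ }
  { x₆ }  = complement { x₁, x₂, x₃, x₄, x₅ }
  { x₃, x₅ }  = complement { x₁, x₂, x₄, x₆ }
  { x₃, x₆ }  = complement { x₁, x₂, x₄, x₅ }
  { x₄, x₅ }  = complement { x₁, x₂, x₃, x₆ }
  { x₁, x₂, x₆ }  = { x₂, x₆ } ∪ { x₁ }
  { x₁, x₃, x₄ }  = { x₁, x₄ } ∪ { x₁, x₃ }
  { x₁, x₃, x₅ }  = complement { x₂, x₄, x₆ }
  { x₁, x₂, x₃, x₄ }  = { x₁, x₃ } ∪ { x₂, x₄ }
  { x₁, x₃, x₄, x₆ }  = { x₁, x₃, x₆ } ∪ { x₁, x₄ }
  { x₃, x₄, x₅, x₆ }  = { x₃, x₅, x₆ } ∪ { x₄ }
  [39 total]
Step 4. New:
  { x₁, x₂ }  = complement { x₃, x₄, x₅, x₆ }
  { x₁, x₅ }  = { x₁ } ∪ { x₅ }
  { x₁, x₆ }  = { x₁ } ∪ { x₆ }
  { x₂, x₃ }  = { x₂ } ∪ { x₃ }
  { x₂, x₅ }  = complement { x₁, x₃, x₄, x₆ }
  { x₃, x₄ }  = { x₃ } ∪ { x₄ }
  { x₄, x₆ }  = { x₄ } ∪ { x₆ }
  { x₅, x₆ }  = complement { x₁, x₂, x₃, x₄ }
  { x₁, x₂, x₃ }  = { x₂ } ∪ { x₁, x₃ }
  { x₁, x₄, x₅ }  = { x₄, x₅ } ∪ { x₁ }
  { x₁, x₄, x₆ }  = { x₁, x₄ } ∪ { x₆ }
  { x₂, x₃, x₄ }  = { x₃ } ∪ { x₂, x₄ }
  { x₂, x₃, x₅ }  = { x₂ } ∪ { x₃, x₅ }
  { x₂, x₃, x₆ }  = { x₂ } ∪ { x₃, x₆ }
  { x₂, x₅, x₆ }  = complement { x₁, x₃, x₄ }
  { x₃, x₄, x₅ }  = complement { x₁, x₂, x₆ }
  { x₃, x₄, x₆ }  = { x₃, x₆ } ∪ { x₄ }
  { x₄, x₅, x₆ }  = { x₄, x₅ } ∪ { x₆ }
  { x₁, x₂, x₃, x₅ }  = { x₁, x₃, x₅ } ∪ { x₂ }
  { x₁, x₂, x₅, x₆ }  = { x₅ } ∪ { x₁, x₂, x₆ }
  { x₂, x₃, x₄, x₅ }  = { x₃, x₅ } ∪ { x₂, x₄, x₅ }
  { x₂, x₃, x₄, x₆ }  = { x₂, x₄, x₆ } ∪ { x₃ }
  [61 total]
Step 5: +3 →
  { x₁, x₂, x₅ }  = complement { x₃, x₄, x₆ }
  { x₁, x₅, x₆ }  = complement { x₂, x₃, x₄ }
  { x₁, x₄, x₅, x₆ }  = complement { x₂, x₃ }
  [64 total]
Step 6: closed — nothing new.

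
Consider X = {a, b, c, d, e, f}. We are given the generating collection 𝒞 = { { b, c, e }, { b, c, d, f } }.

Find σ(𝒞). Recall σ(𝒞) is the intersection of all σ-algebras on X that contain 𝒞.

Initial family (4 sets): { {  }, { b, c, e }, { b, c, d, f }, X }.
Step 1. New:
  { a, e }  = X∖{ b, c, d, f }
  { a, d, f }  = X∖{ b, c, e }
  { b, c, d, e, f }  = { b, c, d, f } ∪ { b, c, e }
Step 2: 4 new —
  { a }  = X∖{ b, c, d, e, f }
  { a, b, c, e }  = { b, c, e } ∪ { a, e }
  { a, d, e, f }  = { a, e } ∪ { a, d, f }
  { a, b, c, d, f }  = { b, c, d, f } ∪ { a, d, f }
Step 3. New:
  { e }  = X∖{ a, b, c, d, f }
  { b, c }  = X∖{ a, d, e, f }
  { d, f }  = X∖{ a, b, c, e }
Step 4 (2 new):
  { a, b, c }  = { b, c } ∪ { a }
  { d, e, f }  = { d, f } ∪ { e }
Step 5: already closed under ᶜ and ∪.

σ(𝒞) = { {  }, { a }, { e }, { a, e }, { b, c }, { d, f }, { a, b, c }, { a, d, f }, { b, c, e }, { d, e, f }, { a, b, c, e }, { a, d, e, f }, { b, c, d, f }, { a, b, c, d, f }, { b, c, d, e, f }, X }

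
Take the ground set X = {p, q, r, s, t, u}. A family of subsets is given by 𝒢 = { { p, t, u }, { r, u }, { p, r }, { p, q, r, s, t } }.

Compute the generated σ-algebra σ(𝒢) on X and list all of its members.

σ(𝒢) (32 sets): { {  }, { p }, { r }, { t }, { u }, { p, r }, { p, t }, { p, u }, { q, s }, { r, t }, { r, u }, { t, u }, { p, q, s }, { p, r, t }, { p, r, u }, { p, t, u }, { q, r, s }, { q, s, t }, { q, s, u }, { r, t, u }, { p, q, r, s }, { p, q, s, t }, { p, q, s, u }, { p, r, t, u }, { q, r, s, t }, { q, r, s, u }, { q, s, t, u }, { p, q, r, s, t }, { p, q, r, s, u }, { p, q, s, t, u }, { q, r, s, t, u }, X }

Derivation:
Take S₀ = 𝒢 ∪ {∅, X} = { {  }, { p, r }, { r, u }, { p, t, u }, { p, q, r, s, t }, X }.
Round 1: +6 →
  { u }  = complement { p, q, r, s, t }
  { p, r, u }  = { p, r } ∪ { r, u }
  { q, r, s }  = complement { p, t, u }
  { p, q, s, t }  = complement { r, u }
  { p, r, t, u }  = { p, t, u } ∪ { p, r }
  { q, s, t, u }  = complement { p, r }
  (now 12)
Round 2: 7 new —
  { q, s }  = complement { p, r, t, u }
  { q, s, t }  = complement { p, r, u }
  { p, q, r, s }  = { q, r, s } ∪ { p, r }
  { q, r, s, u }  = { q, r, s } ∪ { u }
  { p, q, r, s, u }  = { q, r, s } ∪ { p, r, u }
  { p, q, s, t, u }  = { p, q, s, t } ∪ { u }
  { q, r, s, t, u }  = { q, r, s } ∪ { q, s, t, u }
  (now 19)
Round 3 adds 7:
  { p }  = complement { q, r, s, t, u }
  { r }  = complement { p, q, s, t, u }
  { t }  = complement { p, q, r, s, u }
  { p, t }  = complement { q, r, s, u }
  { t, u }  = complement { p, q, r, s }
  { q, s, u }  = { q, s } ∪ { u }
  { q, r, s, t }  = { q, r, s } ∪ { q, s, t }
  (now 26)
Round 4. New:
  { p, u }  = complement { q, r, s, t }
  { r, t }  = { t } ∪ { r }
  { p, q, s }  = { q, s } ∪ { p }
  { p, r, t }  = complement { q, s, u }
  { r, t, u }  = { t, u } ∪ { r }
  { p, q, s, u }  = { q, s, u } ∪ { p }
  (now 32)
After Round 5 the family is unchanged; done.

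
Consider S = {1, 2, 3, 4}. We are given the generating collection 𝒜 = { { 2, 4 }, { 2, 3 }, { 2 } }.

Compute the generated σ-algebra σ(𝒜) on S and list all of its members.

σ(𝒜) (16 sets): { {}, { 1 }, { 2 }, { 3 }, { 4 }, { 1, 2 }, { 1, 3 }, { 1, 4 }, { 2, 3 }, { 2, 4 }, { 3, 4 }, { 1, 2, 3 }, { 1, 2, 4 }, { 1, 3, 4 }, { 2, 3, 4 }, S }

Working:
Begin from { {}, { 2 }, { 2, 3 }, { 2, 4 }, S } (that is, 𝒜 plus ∅ and S).
Pass 1: 4 new —
  { 1, 3 }  = complement { 2, 4 }
  { 1, 4 }  = complement { 2, 3 }
  { 1, 3, 4 }  = complement { 2 }
  { 2, 3, 4 }  = { 2, 3 } ∪ { 2, 4 }
  (now 9)
Pass 2. New:
  { 1 }  = complement { 2, 3, 4 }
  { 1, 2, 3 }  = { 2 } ∪ { 1, 3 }
  { 1, 2, 4 }  = { 2 } ∪ { 1, 4 }
  (now 12)
Pass 3: +3 →
  { 3 }  = complement { 1, 2, 4 }
  { 4 }  = complement { 1, 2, 3 }
  { 1, 2 }  = { 2 } ∪ { 1 }
  (now 15)
Pass 4: 1 new —
  { 3, 4 }  = complement { 1, 2 }
  (now 16)
Pass 5: stable.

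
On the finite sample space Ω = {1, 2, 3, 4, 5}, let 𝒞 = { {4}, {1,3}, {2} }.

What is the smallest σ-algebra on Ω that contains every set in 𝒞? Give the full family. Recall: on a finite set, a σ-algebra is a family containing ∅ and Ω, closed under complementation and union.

|σ(𝒞)| = 16.  σ(𝒞) = { ∅, {2}, {4}, {5}, {1,3}, {2,4}, {2,5}, {4,5}, {1,2,3}, {1,3,4}, {1,3,5}, {2,4,5}, {1,2,3,4}, {1,2,3,5}, {1,3,4,5}, Ω }

Working:
Begin from { ∅, {2}, {4}, {1,3}, Ω } (that is, 𝒞 plus ∅ and Ω).
Round 1: 6 new —
  {2,4}  = {4} ∪ {2}
  {1,2,3}  = {1,3} ∪ {2}
  {1,3,4}  = {1,3} ∪ {4}
  {2,4,5}  = {1,3}ᶜ
  {1,2,3,5}  = {4}ᶜ
  {1,3,4,5}  = {2}ᶜ
  [11 total]
Round 2: 4 new —
  {2,5}  = {1,3,4}ᶜ
  {4,5}  = {1,2,3}ᶜ
  {1,3,5}  = {2,4}ᶜ
  {1,2,3,4}  = {1,2,3} ∪ {1,3,4}
  [15 total]
Round 3 adds 1:
  {5}  = {1,2,3,4}ᶜ
  [16 total]
Round 4: closed — nothing new.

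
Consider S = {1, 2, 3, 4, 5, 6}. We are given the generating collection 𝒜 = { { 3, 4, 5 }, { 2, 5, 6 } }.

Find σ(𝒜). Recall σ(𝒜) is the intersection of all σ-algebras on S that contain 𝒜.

Answer: σ(𝒜) = { {}, { 1 }, { 5 }, { 1, 5 }, { 2, 6 }, { 3, 4 }, { 1, 2, 6 }, { 1, 3, 4 }, { 2, 5, 6 }, { 3, 4, 5 }, { 1, 2, 5, 6 }, { 1, 3, 4, 5 }, { 2, 3, 4, 6 }, { 1, 2, 3, 4, 6 }, { 2, 3, 4, 5, 6 }, S }

Trace:
Take S₀ = 𝒜 ∪ {∅, S} = { {}, { 2, 5, 6 }, { 3, 4, 5 }, S }.
Step 1: +3 →
  { 1, 2, 6 }  = S∖{ 3, 4, 5 }
  { 1, 3, 4 }  = S∖{ 2, 5, 6 }
  { 2, 3, 4, 5, 6 }  = { 3, 4, 5 } ∪ { 2, 5, 6 }
  [7 total]
Step 2 adds 4:
  { 1 }  = S∖{ 2, 3, 4, 5, 6 }
  { 1, 2, 5, 6 }  = { 1, 2, 6 } ∪ { 2, 5, 6 }
  { 1, 3, 4, 5 }  = { 3, 4, 5 } ∪ { 1, 3, 4 }
  { 1, 2, 3, 4, 6 }  = { 1, 3, 4 } ∪ { 1, 2, 6 }
  [11 total]
Step 3 adds 3:
  { 5 }  = S∖{ 1, 2, 3, 4, 6 }
  { 2, 6 }  = S∖{ 1, 3, 4, 5 }
  { 3, 4 }  = S∖{ 1, 2, 5, 6 }
  [14 total]
Step 4: +2 →
  { 1, 5 }  = { 5 } ∪ { 1 }
  { 2, 3, 4, 6 }  = { 3, 4 } ∪ { 2, 6 }
  [16 total]
Step 5: already closed under ᶜ and ∪.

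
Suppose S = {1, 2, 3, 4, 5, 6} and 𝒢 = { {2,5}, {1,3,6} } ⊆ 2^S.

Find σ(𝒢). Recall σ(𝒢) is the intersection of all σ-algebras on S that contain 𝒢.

Start: 𝒢 ∪ {∅, S} = { {}, {2,5}, {1,3,6}, S }.
Iteration 1. New:
  {2,4,5}  = ᶜ of {1,3,6}
  {1,3,4,6}  = ᶜ of {2,5}
  {1,2,3,5,6}  = {2,5} ∪ {1,3,6}
Iteration 2 adds 1:
  {4}  = ᶜ of {1,2,3,5,6}
Iteration 3: no new sets; the family is a σ-algebra.

σ(𝒢) = { {}, {4}, {2,5}, {1,3,6}, {2,4,5}, {1,3,4,6}, {1,2,3,5,6}, S }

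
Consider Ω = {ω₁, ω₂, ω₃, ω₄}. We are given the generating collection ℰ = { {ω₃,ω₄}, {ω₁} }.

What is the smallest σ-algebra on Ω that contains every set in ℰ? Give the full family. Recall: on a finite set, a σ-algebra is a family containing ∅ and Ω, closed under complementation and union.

Take S₀ = ℰ ∪ {∅, Ω} = { ∅, {ω₁}, {ω₃,ω₄}, Ω }.
Iteration 1: 3 new —
  {ω₁,ω₂}  = {ω₃,ω₄}ᶜ
  {ω₁,ω₃,ω₄}  = {ω₃,ω₄} ∪ {ω₁}
  {ω₂,ω₃,ω₄}  = {ω₁}ᶜ
  |family| = 7
Iteration 2. New:
  {ω₂}  = {ω₁,ω₃,ω₄}ᶜ
  |family| = 8
Iteration 3: no new sets; the family is a σ-algebra.

|σ(ℰ)| = 8.  σ(ℰ) = { ∅, {ω₁}, {ω₂}, {ω₁,ω₂}, {ω₃,ω₄}, {ω₁,ω₃,ω₄}, {ω₂,ω₃,ω₄}, Ω }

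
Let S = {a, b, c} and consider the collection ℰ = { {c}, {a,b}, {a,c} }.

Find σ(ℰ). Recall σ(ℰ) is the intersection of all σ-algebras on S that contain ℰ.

Initial family (5 sets): { {}, {c}, {a,b}, {a,c}, S }.
Pass 1: +1 →
  {b}  = S∖{a,c}
  |family| = 6
Pass 2: 1 new —
  {b,c}  = {c} ∪ {b}
  |family| = 7
Pass 3: +1 →
  {a}  = S∖{b,c}
  |family| = 8
After Pass 4 the family is unchanged; done.

Therefore σ(ℰ) = { {}, {a}, {b}, {c}, {a,b}, {a,c}, {b,c}, S } (|σ(ℰ)| = 8).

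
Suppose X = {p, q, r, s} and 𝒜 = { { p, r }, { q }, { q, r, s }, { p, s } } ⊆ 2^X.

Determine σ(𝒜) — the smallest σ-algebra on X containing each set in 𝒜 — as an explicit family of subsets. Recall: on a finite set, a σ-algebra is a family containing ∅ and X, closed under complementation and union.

σ(𝒜) (16 sets): { ∅, { p }, { q }, { r }, { s }, { p, q }, { p, r }, { p, s }, { q, r }, { q, s }, { r, s }, { p, q, r }, { p, q, s }, { p, r, s }, { q, r, s }, X }

Check:
Initial family (6 sets): { ∅, { q }, { p, r }, { p, s }, { q, r, s }, X }.
Pass 1: 6 new —
  { p }  = X∖{ q, r, s }
  { q, r }  = X∖{ p, s }
  { q, s }  = X∖{ p, r }
  { p, q, r }  = { p, r } ∪ { q }
  { p, q, s }  = { p, s } ∪ { q }
  { p, r, s }  = X∖{ q }
  |family| = 12
Pass 2: 3 new —
  { r }  = X∖{ p, q, s }
  { s }  = X∖{ p, q, r }
  { p, q }  = { q } ∪ { p }
  |family| = 15
Pass 3: 1 new —
  { r, s }  = X∖{ p, q }
  |family| = 16
After Pass 4 the family is unchanged; done.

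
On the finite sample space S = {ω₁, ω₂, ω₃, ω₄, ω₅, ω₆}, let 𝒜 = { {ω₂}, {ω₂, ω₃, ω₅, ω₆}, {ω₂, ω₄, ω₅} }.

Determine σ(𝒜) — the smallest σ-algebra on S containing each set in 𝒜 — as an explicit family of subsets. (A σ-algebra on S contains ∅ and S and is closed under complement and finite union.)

σ(𝒜) (32 sets): { ∅, {ω₁}, {ω₂}, {ω₄}, {ω₅}, {ω₁, ω₂}, {ω₁, ω₄}, {ω₁, ω₅}, {ω₂, ω₄}, {ω₂, ω₅}, {ω₃, ω₆}, {ω₄, ω₅}, {ω₁, ω₂, ω₄}, {ω₁, ω₂, ω₅}, {ω₁, ω₃, ω₆}, {ω₁, ω₄, ω₅}, {ω₂, ω₃, ω₆}, {ω₂, ω₄, ω₅}, {ω₃, ω₄, ω₆}, {ω₃, ω₅, ω₆}, {ω₁, ω₂, ω₃, ω₆}, {ω₁, ω₂, ω₄, ω₅}, {ω₁, ω₃, ω₄, ω₆}, {ω₁, ω₃, ω₅, ω₆}, {ω₂, ω₃, ω₄, ω₆}, {ω₂, ω₃, ω₅, ω₆}, {ω₃, ω₄, ω₅, ω₆}, {ω₁, ω₂, ω₃, ω₄, ω₆}, {ω₁, ω₂, ω₃, ω₅, ω₆}, {ω₁, ω₃, ω₄, ω₅, ω₆}, {ω₂, ω₃, ω₄, ω₅, ω₆}, S }

Check:
Begin from { ∅, {ω₂}, {ω₂, ω₄, ω₅}, {ω₂, ω₃, ω₅, ω₆}, S } (that is, 𝒜 plus ∅ and S).
Round 1 (4 new):
  {ω₁, ω₄}  = {ω₂, ω₃, ω₅, ω₆}ᶜ
  {ω₁, ω₃, ω₆}  = {ω₂, ω₄, ω₅}ᶜ
  {ω₁, ω₃, ω₄, ω₅, ω₆}  = {ω₂}ᶜ
  {ω₂, ω₃, ω₄, ω₅, ω₆}  = {ω₂, ω₄, ω₅} ∪ {ω₂, ω₃, ω₅, ω₆}
  [9 total]
Round 2. New:
  {ω₁}  = {ω₂, ω₃, ω₄, ω₅, ω₆}ᶜ
  {ω₁, ω₂, ω₄}  = {ω₂} ∪ {ω₁, ω₄}
  {ω₁, ω₂, ω₃, ω₆}  = {ω₁, ω₃, ω₆} ∪ {ω₂}
  {ω₁, ω₂, ω₄, ω₅}  = {ω₁, ω₄} ∪ {ω₂, ω₄, ω₅}
  {ω₁, ω₃, ω₄, ω₆}  = {ω₁, ω₃, ω₆} ∪ {ω₁, ω₄}
  {ω₁, ω₂, ω₃, ω₅, ω₆}  = {ω₁, ω₃, ω₆} ∪ {ω₂, ω₃, ω₅, ω₆}
  [15 total]
Round 3. New:
  {ω₄}  = {ω₁, ω₂, ω₃, ω₅, ω₆}ᶜ
  {ω₁, ω₂}  = {ω₂} ∪ {ω₁}
  {ω₂, ω₅}  = {ω₁, ω₃, ω₄, ω₆}ᶜ
  {ω₃, ω₆}  = {ω₁, ω₂, ω₄, ω₅}ᶜ
  {ω₄, ω₅}  = {ω₁, ω₂, ω₃, ω₆}ᶜ
  {ω₃, ω₅, ω₆}  = {ω₁, ω₂, ω₄}ᶜ
  {ω₁, ω₂, ω₃, ω₄, ω₆}  = {ω₁, ω₄} ∪ {ω₁, ω₂, ω₃, ω₆}
  [22 total]
Round 4 (8 new):
  {ω₅}  = {ω₁, ω₂, ω₃, ω₄, ω₆}ᶜ
  {ω₂, ω₄}  = {ω₂} ∪ {ω₄}
  {ω₁, ω₂, ω₅}  = {ω₂, ω₅} ∪ {ω₁, ω₂}
  {ω₁, ω₄, ω₅}  = {ω₄, ω₅} ∪ {ω₁, ω₄}
  {ω₂, ω₃, ω₆}  = {ω₂} ∪ {ω₃, ω₆}
  {ω₃, ω₄, ω₆}  = {ω₃, ω₆} ∪ {ω₄}
  {ω₁, ω₃, ω₅, ω₆}  = {ω₁, ω₃, ω₆} ∪ {ω₃, ω₅, ω₆}
  {ω₃, ω₄, ω₅, ω₆}  = {ω₁, ω₂}ᶜ
  [30 total]
Round 5 adds 2:
  {ω₁, ω₅}  = {ω₁} ∪ {ω₅}
  {ω₂, ω₃, ω₄, ω₆}  = {ω₂, ω₃, ω₆} ∪ {ω₄}
  [32 total]
Round 6: no new sets; the family is a σ-algebra.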